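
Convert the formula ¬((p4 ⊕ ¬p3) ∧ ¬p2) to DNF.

¬p4 ∧ p3 ∨ ¬p3 ∧ p4 ∨ p2

¬((p4 ⊕ ¬p3) ∧ ¬p2)
≡ ¬((p4 ∧ ¬¬p3 ∨ ¬p4 ∧ ¬p3) ∧ ¬p2)   (expand ⊕)
≡ ¬(p4 ∧ ¬¬p3 ∨ ¬p4 ∧ ¬p3) ∨ ¬¬p2   (De Morgan)
≡ ¬(p4 ∧ ¬¬p3) ∧ ¬(¬p4 ∧ ¬p3) ∨ ¬¬p2   (De Morgan)
≡ (¬p4 ∨ ¬¬¬p3) ∧ ¬(¬p4 ∧ ¬p3) ∨ ¬¬p2   (De Morgan)
≡ (¬p4 ∨ ¬p3) ∧ ¬(¬p4 ∧ ¬p3) ∨ ¬¬p2   (double negation)
≡ (¬p4 ∨ ¬p3) ∧ (¬¬p4 ∨ ¬¬p3) ∨ ¬¬p2   (De Morgan)
≡ (¬p4 ∨ ¬p3) ∧ (p4 ∨ ¬¬p3) ∨ ¬¬p2   (double negation)
≡ (¬p4 ∨ ¬p3) ∧ (p4 ∨ p3) ∨ ¬¬p2   (double negation)
≡ (¬p4 ∨ ¬p3) ∧ (p4 ∨ p3) ∨ p2   (double negation)
≡ ¬p4 ∧ p4 ∨ ¬p4 ∧ p3 ∨ ¬p3 ∧ p4 ∨ ¬p3 ∧ p3 ∨ p2   (distribute ∧ over ∨)
≡ ¬p4 ∧ p3 ∨ ¬p3 ∧ p4 ∨ p2   (simplify)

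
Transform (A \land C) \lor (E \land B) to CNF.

(A \land C) \lor (E \land B)
⇔ (A \lor E) \land (A \lor B) \land (C \lor E) \land (C \lor B)   [distribute \lor over \land]

(A \lor E) \land (A \lor B) \land (C \lor E) \land (C \lor B)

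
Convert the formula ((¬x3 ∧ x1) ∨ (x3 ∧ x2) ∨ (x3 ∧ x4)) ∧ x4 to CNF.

(x1 ∨ x3) ∧ x4

((¬x3 ∧ x1) ∨ (x3 ∧ x2) ∨ (x3 ∧ x4)) ∧ x4
≡ (¬x3 ∨ x3 ∨ x3) ∧ (¬x3 ∨ x3 ∨ x4) ∧ (¬x3 ∨ x2 ∨ x3) ∧ (¬x3 ∨ x2 ∨ x4) ∧ (x1 ∨ x3 ∨ x3) ∧ (x1 ∨ x3 ∨ x4) ∧ (x1 ∨ x2 ∨ x3) ∧ (x1 ∨ x2 ∨ x4) ∧ x4   [distribute ∨ over ∧]
≡ (x1 ∨ x3) ∧ x4   [simplify]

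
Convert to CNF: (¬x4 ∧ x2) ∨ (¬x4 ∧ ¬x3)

(¬x4 ∧ x2) ∨ (¬x4 ∧ ¬x3)
≡ (¬x4 ∨ ¬x4) ∧ (¬x4 ∨ ¬x3) ∧ (x2 ∨ ¬x4) ∧ (x2 ∨ ¬x3)   [distribute ∨ over ∧]
≡ ¬x4 ∧ (x2 ∨ ¬x3)   [simplify]

¬x4 ∧ (x2 ∨ ¬x3)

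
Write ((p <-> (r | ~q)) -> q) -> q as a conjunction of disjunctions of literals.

q | p

((p <-> (r | ~q)) -> q) -> q
≡ ~((p <-> (r | ~q)) -> q) | q
≡ ~(~(p <-> (r | ~q)) | q) | q
≡ ~(~((p -> (r | ~q)) & ((r | ~q) -> p)) | q) | q
≡ ~(~((~p | r | ~q) & ((r | ~q) -> p)) | q) | q
≡ ~(~((~p | r | ~q) & (~(r | ~q) | p)) | q) | q
≡ (~~((~p | r | ~q) & (~(r | ~q) | p)) & ~q) | q
≡ ((~p | r | ~q) & (~(r | ~q) | p) & ~q) | q
≡ ((~p | r | ~q) & ((~r & ~~q) | p) & ~q) | q
≡ ((~p | r | ~q) & ((~r & q) | p) & ~q) | q
≡ (~p | r | ~q | q) & (~r | p | q) & (q | p | q) & (~q | q)
≡ q | p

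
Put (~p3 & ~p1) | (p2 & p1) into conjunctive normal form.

(~p3 | p2) & (~p3 | p1) & (~p1 | p2)

(~p3 & ~p1) | (p2 & p1)
⇔ (~p3 | p2) & (~p3 | p1) & (~p1 | p2) & (~p1 | p1)   [distribute | over &]
⇔ (~p3 | p2) & (~p3 | p1) & (~p1 | p2)   [simplify]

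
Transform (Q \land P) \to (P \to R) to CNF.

(Q \land P) \to (P \to R)
⇔ \lnot (Q \land P) \lor (P \to R)   (eliminate \to)
⇔ \lnot (Q \land P) \lor \lnot P \lor R   (eliminate \to)
⇔ \lnot Q \lor \lnot P \lor \lnot P \lor R   (De Morgan)
⇔ \lnot Q \lor \lnot P \lor R   (simplify)

\lnot Q \lor \lnot P \lor R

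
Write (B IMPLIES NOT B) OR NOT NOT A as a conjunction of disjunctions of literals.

NOT B OR A

(B IMPLIES NOT B) OR NOT NOT A
= NOT B OR NOT B OR NOT NOT A   (eliminate IMPLIES)
= NOT B OR NOT B OR A   (double negation)
= NOT B OR A   (simplify)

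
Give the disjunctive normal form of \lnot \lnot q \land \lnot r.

\lnot \lnot q \land \lnot r
⇔ q \land \lnot r   — double negation

q \land \lnot r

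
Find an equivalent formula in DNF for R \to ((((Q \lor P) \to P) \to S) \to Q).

R \to ((((Q \lor P) \to P) \to S) \to Q)
≡ \lnot R \lor ((((Q \lor P) \to P) \to S) \to Q)   (eliminate \to)
≡ \lnot R \lor \lnot (((Q \lor P) \to P) \to S) \lor Q   (eliminate \to)
≡ \lnot R \lor \lnot (\lnot ((Q \lor P) \to P) \lor S) \lor Q   (eliminate \to)
≡ \lnot R \lor \lnot (\lnot (\lnot (Q \lor P) \lor P) \lor S) \lor Q   (eliminate \to)
≡ \lnot R \lor (\lnot \lnot (\lnot (Q \lor P) \lor P) \land \lnot S) \lor Q   (De Morgan)
≡ \lnot R \lor ((\lnot (Q \lor P) \lor P) \land \lnot S) \lor Q   (double negation)
≡ \lnot R \lor (((\lnot Q \land \lnot P) \lor P) \land \lnot S) \lor Q   (De Morgan)
≡ \lnot R \lor (\lnot Q \land \lnot P \land \lnot S) \lor (P \land \lnot S) \lor Q   (distribute \land over \lor)

\lnot R \lor (\lnot Q \land \lnot P \land \lnot S) \lor (P \land \lnot S) \lor Q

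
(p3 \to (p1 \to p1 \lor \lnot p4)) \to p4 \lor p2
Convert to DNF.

p4 \lor p2

(p3 \to (p1 \to p1 \lor \lnot p4)) \to p4 \lor p2
= \lnot (p3 \to (p1 \to p1 \lor \lnot p4)) \lor p4 \lor p2
= \lnot (\lnot p3 \lor (p1 \to p1 \lor \lnot p4)) \lor p4 \lor p2
= \lnot (\lnot p3 \lor \lnot p1 \lor p1 \lor \lnot p4) \lor p4 \lor p2
= \lnot \lnot p3 \land \lnot \lnot p1 \land \lnot p1 \land \lnot \lnot p4 \lor p4 \lor p2
= p3 \land \lnot \lnot p1 \land \lnot p1 \land \lnot \lnot p4 \lor p4 \lor p2
= p3 \land p1 \land \lnot p1 \land \lnot \lnot p4 \lor p4 \lor p2
= p3 \land p1 \land \lnot p1 \land p4 \lor p4 \lor p2
= p4 \lor p2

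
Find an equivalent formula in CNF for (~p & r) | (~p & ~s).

~p & (r | ~s)

(~p & r) | (~p & ~s)
⇔ (~p | ~p) & (~p | ~s) & (r | ~p) & (r | ~s)   [distribute | over &]
⇔ ~p & (r | ~s)   [simplify]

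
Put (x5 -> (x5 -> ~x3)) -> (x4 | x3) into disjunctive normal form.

x4 | x3

(x5 -> (x5 -> ~x3)) -> (x4 | x3)
⇔ ~(x5 -> (x5 -> ~x3)) | x4 | x3   [eliminate ->]
⇔ ~(~x5 | (x5 -> ~x3)) | x4 | x3   [eliminate ->]
⇔ ~(~x5 | ~x5 | ~x3) | x4 | x3   [eliminate ->]
⇔ (~~x5 & ~~x5 & ~~x3) | x4 | x3   [De Morgan]
⇔ (x5 & ~~x5 & ~~x3) | x4 | x3   [double negation]
⇔ (x5 & x5 & ~~x3) | x4 | x3   [double negation]
⇔ (x5 & x5 & x3) | x4 | x3   [double negation]
⇔ x4 | x3   [simplify]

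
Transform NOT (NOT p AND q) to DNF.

p OR NOT q

NOT (NOT p AND q)
≡ NOT NOT p OR NOT q   — De Morgan
≡ p OR NOT q   — double negation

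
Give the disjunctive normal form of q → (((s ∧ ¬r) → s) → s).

¬q ∨ s

q → (((s ∧ ¬r) → s) → s)
≡ ¬q ∨ (((s ∧ ¬r) → s) → s)   — eliminate →
≡ ¬q ∨ ¬((s ∧ ¬r) → s) ∨ s   — eliminate →
≡ ¬q ∨ ¬(¬(s ∧ ¬r) ∨ s) ∨ s   — eliminate →
≡ ¬q ∨ (¬¬(s ∧ ¬r) ∧ ¬s) ∨ s   — De Morgan
≡ ¬q ∨ (s ∧ ¬r ∧ ¬s) ∨ s   — double negation
≡ ¬q ∨ s   — simplify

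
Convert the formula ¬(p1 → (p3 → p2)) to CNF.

¬(p1 → (p3 → p2))
≡ ¬(¬p1 ∨ (p3 → p2))   [eliminate →]
≡ ¬(¬p1 ∨ ¬p3 ∨ p2)   [eliminate →]
≡ ¬¬p1 ∧ ¬¬p3 ∧ ¬p2   [De Morgan]
≡ p1 ∧ ¬¬p3 ∧ ¬p2   [double negation]
≡ p1 ∧ p3 ∧ ¬p2   [double negation]

p1 ∧ p3 ∧ ¬p2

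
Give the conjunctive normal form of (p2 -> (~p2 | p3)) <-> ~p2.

(p2 -> (~p2 | p3)) <-> ~p2
≡ ((p2 -> (~p2 | p3)) -> ~p2) & (~p2 -> (p2 -> (~p2 | p3)))   — eliminate <->
≡ (~(p2 -> (~p2 | p3)) | ~p2) & (~p2 -> (p2 -> (~p2 | p3)))   — eliminate ->
≡ (~(~p2 | ~p2 | p3) | ~p2) & (~p2 -> (p2 -> (~p2 | p3)))   — eliminate ->
≡ (~(~p2 | ~p2 | p3) | ~p2) & (~~p2 | (p2 -> (~p2 | p3)))   — eliminate ->
≡ (~(~p2 | ~p2 | p3) | ~p2) & (~~p2 | ~p2 | ~p2 | p3)   — eliminate ->
≡ ((~~p2 & ~~p2 & ~p3) | ~p2) & (~~p2 | ~p2 | ~p2 | p3)   — De Morgan
≡ ((p2 & ~~p2 & ~p3) | ~p2) & (~~p2 | ~p2 | ~p2 | p3)   — double negation
≡ ((p2 & p2 & ~p3) | ~p2) & (~~p2 | ~p2 | ~p2 | p3)   — double negation
≡ ((p2 & p2 & ~p3) | ~p2) & (p2 | ~p2 | ~p2 | p3)   — double negation
≡ (p2 | ~p2) & (p2 | ~p2) & (~p3 | ~p2) & (p2 | ~p2 | ~p2 | p3)   — distribute | over &
≡ ~p3 | ~p2   — simplify

~p3 | ~p2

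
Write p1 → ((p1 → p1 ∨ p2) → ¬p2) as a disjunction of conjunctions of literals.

p1 → ((p1 → p1 ∨ p2) → ¬p2)
= ¬p1 ∨ ((p1 → p1 ∨ p2) → ¬p2)
= ¬p1 ∨ ¬(p1 → p1 ∨ p2) ∨ ¬p2
= ¬p1 ∨ ¬(¬p1 ∨ p1 ∨ p2) ∨ ¬p2
= ¬p1 ∨ ¬¬p1 ∧ ¬p1 ∧ ¬p2 ∨ ¬p2
= ¬p1 ∨ p1 ∧ ¬p1 ∧ ¬p2 ∨ ¬p2
= ¬p1 ∨ ¬p2

¬p1 ∨ ¬p2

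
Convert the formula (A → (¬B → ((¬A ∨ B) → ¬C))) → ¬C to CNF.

(A ∨ ¬C) ∧ (¬B ∨ ¬C) ∧ (¬A ∨ B ∨ ¬C)

(A → (¬B → ((¬A ∨ B) → ¬C))) → ¬C
≡ ¬(A → (¬B → ((¬A ∨ B) → ¬C))) ∨ ¬C   [eliminate →]
≡ ¬(¬A ∨ (¬B → ((¬A ∨ B) → ¬C))) ∨ ¬C   [eliminate →]
≡ ¬(¬A ∨ ¬¬B ∨ ((¬A ∨ B) → ¬C)) ∨ ¬C   [eliminate →]
≡ ¬(¬A ∨ ¬¬B ∨ ¬(¬A ∨ B) ∨ ¬C) ∨ ¬C   [eliminate →]
≡ (¬¬A ∧ ¬¬¬B ∧ ¬¬(¬A ∨ B) ∧ ¬¬C) ∨ ¬C   [De Morgan]
≡ (A ∧ ¬¬¬B ∧ ¬¬(¬A ∨ B) ∧ ¬¬C) ∨ ¬C   [double negation]
≡ (A ∧ ¬B ∧ ¬¬(¬A ∨ B) ∧ ¬¬C) ∨ ¬C   [double negation]
≡ (A ∧ ¬B ∧ (¬A ∨ B) ∧ ¬¬C) ∨ ¬C   [double negation]
≡ (A ∧ ¬B ∧ (¬A ∨ B) ∧ C) ∨ ¬C   [double negation]
≡ (A ∨ ¬C) ∧ (¬B ∨ ¬C) ∧ (¬A ∨ B ∨ ¬C) ∧ (C ∨ ¬C)   [distribute ∨ over ∧]
≡ (A ∨ ¬C) ∧ (¬B ∨ ¬C) ∧ (¬A ∨ B ∨ ¬C)   [simplify]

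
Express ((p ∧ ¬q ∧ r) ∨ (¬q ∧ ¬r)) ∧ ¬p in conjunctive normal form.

((p ∧ ¬q ∧ r) ∨ (¬q ∧ ¬r)) ∧ ¬p
= (p ∨ ¬q) ∧ (p ∨ ¬r) ∧ (¬q ∨ ¬q) ∧ (¬q ∨ ¬r) ∧ (r ∨ ¬q) ∧ (r ∨ ¬r) ∧ ¬p   [distribute ∨ over ∧]
= (p ∨ ¬r) ∧ ¬q ∧ ¬p   [simplify]

(p ∨ ¬r) ∧ ¬q ∧ ¬p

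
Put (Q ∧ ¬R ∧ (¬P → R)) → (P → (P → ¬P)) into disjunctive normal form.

¬Q ∨ R ∨ ¬P

(Q ∧ ¬R ∧ (¬P → R)) → (P → (P → ¬P))
⇔ ¬(Q ∧ ¬R ∧ (¬P → R)) ∨ (P → (P → ¬P))
⇔ ¬(Q ∧ ¬R ∧ (¬¬P ∨ R)) ∨ (P → (P → ¬P))
⇔ ¬(Q ∧ ¬R ∧ (¬¬P ∨ R)) ∨ ¬P ∨ (P → ¬P)
⇔ ¬(Q ∧ ¬R ∧ (¬¬P ∨ R)) ∨ ¬P ∨ ¬P ∨ ¬P
⇔ ¬Q ∨ ¬¬R ∨ ¬(¬¬P ∨ R) ∨ ¬P ∨ ¬P ∨ ¬P
⇔ ¬Q ∨ R ∨ ¬(¬¬P ∨ R) ∨ ¬P ∨ ¬P ∨ ¬P
⇔ ¬Q ∨ R ∨ (¬¬¬P ∧ ¬R) ∨ ¬P ∨ ¬P ∨ ¬P
⇔ ¬Q ∨ R ∨ (¬P ∧ ¬R) ∨ ¬P ∨ ¬P ∨ ¬P
⇔ ¬Q ∨ R ∨ ¬P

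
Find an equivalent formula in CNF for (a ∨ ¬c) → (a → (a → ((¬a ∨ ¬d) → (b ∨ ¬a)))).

(a ∨ ¬c) → (a → (a → ((¬a ∨ ¬d) → (b ∨ ¬a))))
≡ ¬(a ∨ ¬c) ∨ (a → (a → ((¬a ∨ ¬d) → (b ∨ ¬a))))   — eliminate →
≡ ¬(a ∨ ¬c) ∨ ¬a ∨ (a → ((¬a ∨ ¬d) → (b ∨ ¬a)))   — eliminate →
≡ ¬(a ∨ ¬c) ∨ ¬a ∨ ¬a ∨ ((¬a ∨ ¬d) → (b ∨ ¬a))   — eliminate →
≡ ¬(a ∨ ¬c) ∨ ¬a ∨ ¬a ∨ ¬(¬a ∨ ¬d) ∨ b ∨ ¬a   — eliminate →
≡ (¬a ∧ ¬¬c) ∨ ¬a ∨ ¬a ∨ ¬(¬a ∨ ¬d) ∨ b ∨ ¬a   — De Morgan
≡ (¬a ∧ c) ∨ ¬a ∨ ¬a ∨ ¬(¬a ∨ ¬d) ∨ b ∨ ¬a   — double negation
≡ (¬a ∧ c) ∨ ¬a ∨ ¬a ∨ (¬¬a ∧ ¬¬d) ∨ b ∨ ¬a   — De Morgan
≡ (¬a ∧ c) ∨ ¬a ∨ ¬a ∨ (a ∧ ¬¬d) ∨ b ∨ ¬a   — double negation
≡ (¬a ∧ c) ∨ ¬a ∨ ¬a ∨ (a ∧ d) ∨ b ∨ ¬a   — double negation
≡ (¬a ∨ ¬a ∨ ¬a ∨ a ∨ b ∨ ¬a) ∧ (¬a ∨ ¬a ∨ ¬a ∨ d ∨ b ∨ ¬a) ∧ (c ∨ ¬a ∨ ¬a ∨ a ∨ b ∨ ¬a) ∧ (c ∨ ¬a ∨ ¬a ∨ d ∨ b ∨ ¬a)   — distribute ∨ over ∧
≡ ¬a ∨ d ∨ b   — simplify

¬a ∨ d ∨ b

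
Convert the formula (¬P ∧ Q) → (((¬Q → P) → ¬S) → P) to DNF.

P ∨ ¬Q ∨ (Q ∧ S)

(¬P ∧ Q) → (((¬Q → P) → ¬S) → P)
≡ ¬(¬P ∧ Q) ∨ (((¬Q → P) → ¬S) → P)   [eliminate →]
≡ ¬(¬P ∧ Q) ∨ ¬((¬Q → P) → ¬S) ∨ P   [eliminate →]
≡ ¬(¬P ∧ Q) ∨ ¬(¬(¬Q → P) ∨ ¬S) ∨ P   [eliminate →]
≡ ¬(¬P ∧ Q) ∨ ¬(¬(¬¬Q ∨ P) ∨ ¬S) ∨ P   [eliminate →]
≡ ¬¬P ∨ ¬Q ∨ ¬(¬(¬¬Q ∨ P) ∨ ¬S) ∨ P   [De Morgan]
≡ P ∨ ¬Q ∨ ¬(¬(¬¬Q ∨ P) ∨ ¬S) ∨ P   [double negation]
≡ P ∨ ¬Q ∨ (¬¬(¬¬Q ∨ P) ∧ ¬¬S) ∨ P   [De Morgan]
≡ P ∨ ¬Q ∨ ((¬¬Q ∨ P) ∧ ¬¬S) ∨ P   [double negation]
≡ P ∨ ¬Q ∨ ((Q ∨ P) ∧ ¬¬S) ∨ P   [double negation]
≡ P ∨ ¬Q ∨ ((Q ∨ P) ∧ S) ∨ P   [double negation]
≡ P ∨ ¬Q ∨ (Q ∧ S) ∨ (P ∧ S) ∨ P   [distribute ∧ over ∨]
≡ P ∨ ¬Q ∨ (Q ∧ S)   [simplify]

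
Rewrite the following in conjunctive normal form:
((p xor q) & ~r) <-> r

(~p | q | r) & (~q | p | r) & ~r

((p xor q) & ~r) <-> r
⇔ (((p xor q) & ~r) -> r) & (r -> ((p xor q) & ~r))   — eliminate <->
⇔ (~((p xor q) & ~r) | r) & (r -> ((p xor q) & ~r))   — eliminate ->
⇔ (~((p | q) & ~(p & q) & ~r) | r) & (r -> ((p xor q) & ~r))   — expand xor
⇔ (~((p | q) & ~(p & q) & ~r) | r) & (~r | ((p xor q) & ~r))   — eliminate ->
⇔ (~((p | q) & ~(p & q) & ~r) | r) & (~r | ((p | q) & ~(p & q) & ~r))   — expand xor
⇔ (~(p | q) | ~~(p & q) | ~~r | r) & (~r | ((p | q) & ~(p & q) & ~r))   — De Morgan
⇔ ((~p & ~q) | ~~(p & q) | ~~r | r) & (~r | ((p | q) & ~(p & q) & ~r))   — De Morgan
⇔ ((~p & ~q) | (p & q) | ~~r | r) & (~r | ((p | q) & ~(p & q) & ~r))   — double negation
⇔ ((~p & ~q) | (p & q) | r | r) & (~r | ((p | q) & ~(p & q) & ~r))   — double negation
⇔ ((~p & ~q) | (p & q) | r | r) & (~r | ((p | q) & (~p | ~q) & ~r))   — De Morgan
⇔ (~p | p | r | r) & (~p | q | r | r) & (~q | p | r | r) & (~q | q | r | r) & (~r | p | q) & (~r | ~p | ~q) & (~r | ~r)   — distribute | over &
⇔ (~p | q | r) & (~q | p | r) & ~r   — simplify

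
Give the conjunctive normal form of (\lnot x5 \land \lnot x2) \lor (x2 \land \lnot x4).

(\lnot x5 \lor x2) \land (\lnot x5 \lor \lnot x4) \land (\lnot x2 \lor \lnot x4)

(\lnot x5 \land \lnot x2) \lor (x2 \land \lnot x4)
≡ (\lnot x5 \lor x2) \land (\lnot x5 \lor \lnot x4) \land (\lnot x2 \lor x2) \land (\lnot x2 \lor \lnot x4)   [distribute \lor over \land]
≡ (\lnot x5 \lor x2) \land (\lnot x5 \lor \lnot x4) \land (\lnot x2 \lor \lnot x4)   [simplify]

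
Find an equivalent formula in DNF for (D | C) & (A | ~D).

(D | C) & (A | ~D)
⇔ (D & A) | (D & ~D) | (C & A) | (C & ~D)   [distribute & over |]
⇔ (D & A) | (C & A) | (C & ~D)   [simplify]

(D & A) | (C & A) | (C & ~D)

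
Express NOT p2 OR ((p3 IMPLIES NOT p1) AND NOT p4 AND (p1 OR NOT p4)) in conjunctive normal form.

(NOT p2 OR NOT p3 OR NOT p1) AND (NOT p2 OR NOT p4)

NOT p2 OR ((p3 IMPLIES NOT p1) AND NOT p4 AND (p1 OR NOT p4))
≡ NOT p2 OR ((NOT p3 OR NOT p1) AND NOT p4 AND (p1 OR NOT p4))   (eliminate IMPLIES)
≡ (NOT p2 OR NOT p3 OR NOT p1) AND (NOT p2 OR NOT p4) AND (NOT p2 OR p1 OR NOT p4)   (distribute OR over AND)
≡ (NOT p2 OR NOT p3 OR NOT p1) AND (NOT p2 OR NOT p4)   (simplify)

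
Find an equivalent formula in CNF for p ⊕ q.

p ⊕ q
⇔ (p ∨ q) ∧ ¬(p ∧ q)   (expand ⊕)
⇔ (p ∨ q) ∧ (¬p ∨ ¬q)   (De Morgan)

(p ∨ q) ∧ (¬p ∨ ¬q)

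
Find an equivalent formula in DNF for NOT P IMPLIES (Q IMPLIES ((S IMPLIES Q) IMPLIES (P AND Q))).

NOT P IMPLIES (Q IMPLIES ((S IMPLIES Q) IMPLIES (P AND Q)))
⇔ NOT NOT P OR (Q IMPLIES ((S IMPLIES Q) IMPLIES (P AND Q)))
⇔ NOT NOT P OR NOT Q OR ((S IMPLIES Q) IMPLIES (P AND Q))
⇔ NOT NOT P OR NOT Q OR NOT (S IMPLIES Q) OR (P AND Q)
⇔ NOT NOT P OR NOT Q OR NOT (NOT S OR Q) OR (P AND Q)
⇔ P OR NOT Q OR NOT (NOT S OR Q) OR (P AND Q)
⇔ P OR NOT Q OR (NOT NOT S AND NOT Q) OR (P AND Q)
⇔ P OR NOT Q OR (S AND NOT Q) OR (P AND Q)
⇔ P OR NOT Q

P OR NOT Q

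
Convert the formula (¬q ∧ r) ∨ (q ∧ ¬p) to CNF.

(¬q ∨ ¬p) ∧ (r ∨ q) ∧ (r ∨ ¬p)

(¬q ∧ r) ∨ (q ∧ ¬p)
= (¬q ∨ q) ∧ (¬q ∨ ¬p) ∧ (r ∨ q) ∧ (r ∨ ¬p)   — distribute ∨ over ∧
= (¬q ∨ ¬p) ∧ (r ∨ q) ∧ (r ∨ ¬p)   — simplify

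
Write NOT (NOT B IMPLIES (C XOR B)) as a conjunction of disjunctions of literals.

NOT B AND (NOT C OR B)

NOT (NOT B IMPLIES (C XOR B))
≡ NOT (NOT NOT B OR (C XOR B))   [eliminate IMPLIES]
≡ NOT (NOT NOT B OR ((C OR B) AND NOT (C AND B)))   [expand XOR]
≡ NOT NOT NOT B AND NOT ((C OR B) AND NOT (C AND B))   [De Morgan]
≡ NOT B AND NOT ((C OR B) AND NOT (C AND B))   [double negation]
≡ NOT B AND (NOT (C OR B) OR NOT NOT (C AND B))   [De Morgan]
≡ NOT B AND ((NOT C AND NOT B) OR NOT NOT (C AND B))   [De Morgan]
≡ NOT B AND ((NOT C AND NOT B) OR (C AND B))   [double negation]
≡ NOT B AND (NOT C OR C) AND (NOT C OR B) AND (NOT B OR C) AND (NOT B OR B)   [distribute OR over AND]
≡ NOT B AND (NOT C OR B)   [simplify]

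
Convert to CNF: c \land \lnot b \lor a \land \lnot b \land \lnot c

(c \lor a) \land \lnot b

c \land \lnot b \lor a \land \lnot b \land \lnot c
≡ (c \lor a) \land (c \lor \lnot b) \land (c \lor \lnot c) \land (\lnot b \lor a) \land (\lnot b \lor \lnot b) \land (\lnot b \lor \lnot c)   [distribute \lor over \land]
≡ (c \lor a) \land \lnot b   [simplify]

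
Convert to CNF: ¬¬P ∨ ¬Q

P ∨ ¬Q

¬¬P ∨ ¬Q
⇔ P ∨ ¬Q   — double negation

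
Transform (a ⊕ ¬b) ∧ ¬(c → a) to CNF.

(a ∨ ¬b) ∧ c ∧ ¬a

(a ⊕ ¬b) ∧ ¬(c → a)
≡ (a ∨ ¬b) ∧ ¬(a ∧ ¬b) ∧ ¬(c → a)   [expand ⊕]
≡ (a ∨ ¬b) ∧ ¬(a ∧ ¬b) ∧ ¬(¬c ∨ a)   [eliminate →]
≡ (a ∨ ¬b) ∧ (¬a ∨ ¬¬b) ∧ ¬(¬c ∨ a)   [De Morgan]
≡ (a ∨ ¬b) ∧ (¬a ∨ b) ∧ ¬(¬c ∨ a)   [double negation]
≡ (a ∨ ¬b) ∧ (¬a ∨ b) ∧ ¬¬c ∧ ¬a   [De Morgan]
≡ (a ∨ ¬b) ∧ (¬a ∨ b) ∧ c ∧ ¬a   [double negation]
≡ (a ∨ ¬b) ∧ c ∧ ¬a   [simplify]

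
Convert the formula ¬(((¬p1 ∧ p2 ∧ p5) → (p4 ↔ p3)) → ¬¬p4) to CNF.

¬(((¬p1 ∧ p2 ∧ p5) → (p4 ↔ p3)) → ¬¬p4)
⇔ ¬(¬((¬p1 ∧ p2 ∧ p5) → (p4 ↔ p3)) ∨ ¬¬p4)   [eliminate →]
⇔ ¬(¬(¬(¬p1 ∧ p2 ∧ p5) ∨ (p4 ↔ p3)) ∨ ¬¬p4)   [eliminate →]
⇔ ¬(¬(¬(¬p1 ∧ p2 ∧ p5) ∨ ((p4 → p3) ∧ (p3 → p4))) ∨ ¬¬p4)   [eliminate ↔]
⇔ ¬(¬(¬(¬p1 ∧ p2 ∧ p5) ∨ ((¬p4 ∨ p3) ∧ (p3 → p4))) ∨ ¬¬p4)   [eliminate →]
⇔ ¬(¬(¬(¬p1 ∧ p2 ∧ p5) ∨ ((¬p4 ∨ p3) ∧ (¬p3 ∨ p4))) ∨ ¬¬p4)   [eliminate →]
⇔ ¬¬(¬(¬p1 ∧ p2 ∧ p5) ∨ ((¬p4 ∨ p3) ∧ (¬p3 ∨ p4))) ∧ ¬¬¬p4   [De Morgan]
⇔ (¬(¬p1 ∧ p2 ∧ p5) ∨ ((¬p4 ∨ p3) ∧ (¬p3 ∨ p4))) ∧ ¬¬¬p4   [double negation]
⇔ (¬¬p1 ∨ ¬p2 ∨ ¬p5 ∨ ((¬p4 ∨ p3) ∧ (¬p3 ∨ p4))) ∧ ¬¬¬p4   [De Morgan]
⇔ (p1 ∨ ¬p2 ∨ ¬p5 ∨ ((¬p4 ∨ p3) ∧ (¬p3 ∨ p4))) ∧ ¬¬¬p4   [double negation]
⇔ (p1 ∨ ¬p2 ∨ ¬p5 ∨ ((¬p4 ∨ p3) ∧ (¬p3 ∨ p4))) ∧ ¬p4   [double negation]
⇔ (p1 ∨ ¬p2 ∨ ¬p5 ∨ ¬p4 ∨ p3) ∧ (p1 ∨ ¬p2 ∨ ¬p5 ∨ ¬p3 ∨ p4) ∧ ¬p4   [distribute ∨ over ∧]
⇔ (p1 ∨ ¬p2 ∨ ¬p5 ∨ ¬p3 ∨ p4) ∧ ¬p4   [simplify]

(p1 ∨ ¬p2 ∨ ¬p5 ∨ ¬p3 ∨ p4) ∧ ¬p4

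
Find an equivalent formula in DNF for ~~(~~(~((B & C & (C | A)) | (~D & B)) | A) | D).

~~(~~(~((B & C & (C | A)) | (~D & B)) | A) | D)
≡ ~~(~((B & C & (C | A)) | (~D & B)) | A) | D   (double negation)
≡ ~((B & C & (C | A)) | (~D & B)) | A | D   (double negation)
≡ (~(B & C & (C | A)) & ~(~D & B)) | A | D   (De Morgan)
≡ ((~B | ~C | ~(C | A)) & ~(~D & B)) | A | D   (De Morgan)
≡ ((~B | ~C | (~C & ~A)) & ~(~D & B)) | A | D   (De Morgan)
≡ ((~B | ~C | (~C & ~A)) & (~~D | ~B)) | A | D   (De Morgan)
≡ ((~B | ~C | (~C & ~A)) & (D | ~B)) | A | D   (double negation)
≡ (~B & D) | (~B & ~B) | (~C & D) | (~C & ~B) | (~C & ~A & D) | (~C & ~A & ~B) | A | D   (distribute & over |)
≡ ~B | A | D   (simplify)

~B | A | D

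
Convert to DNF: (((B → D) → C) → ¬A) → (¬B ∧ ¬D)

(((B → D) → C) → ¬A) → (¬B ∧ ¬D)
= ¬(((B → D) → C) → ¬A) ∨ (¬B ∧ ¬D)
= ¬(¬((B → D) → C) ∨ ¬A) ∨ (¬B ∧ ¬D)
= ¬(¬(¬(B → D) ∨ C) ∨ ¬A) ∨ (¬B ∧ ¬D)
= ¬(¬(¬(¬B ∨ D) ∨ C) ∨ ¬A) ∨ (¬B ∧ ¬D)
= (¬¬(¬(¬B ∨ D) ∨ C) ∧ ¬¬A) ∨ (¬B ∧ ¬D)
= ((¬(¬B ∨ D) ∨ C) ∧ ¬¬A) ∨ (¬B ∧ ¬D)
= (((¬¬B ∧ ¬D) ∨ C) ∧ ¬¬A) ∨ (¬B ∧ ¬D)
= (((B ∧ ¬D) ∨ C) ∧ ¬¬A) ∨ (¬B ∧ ¬D)
= (((B ∧ ¬D) ∨ C) ∧ A) ∨ (¬B ∧ ¬D)
= (B ∧ ¬D ∧ A) ∨ (C ∧ A) ∨ (¬B ∧ ¬D)

(B ∧ ¬D ∧ A) ∨ (C ∧ A) ∨ (¬B ∧ ¬D)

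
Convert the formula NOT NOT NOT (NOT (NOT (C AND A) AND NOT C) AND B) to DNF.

NOT NOT NOT (NOT (NOT (C AND A) AND NOT C) AND B)
⇔ NOT (NOT (NOT (C AND A) AND NOT C) AND B)
⇔ NOT NOT (NOT (C AND A) AND NOT C) OR NOT B
⇔ (NOT (C AND A) AND NOT C) OR NOT B
⇔ ((NOT C OR NOT A) AND NOT C) OR NOT B
⇔ (NOT C AND NOT C) OR (NOT A AND NOT C) OR NOT B
⇔ NOT C OR NOT B

NOT C OR NOT B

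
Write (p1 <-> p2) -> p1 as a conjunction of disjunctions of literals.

p1 | p2

(p1 <-> p2) -> p1
≡ ~(p1 <-> p2) | p1   (eliminate ->)
≡ ~((p1 -> p2) & (p2 -> p1)) | p1   (eliminate <->)
≡ ~((~p1 | p2) & (p2 -> p1)) | p1   (eliminate ->)
≡ ~((~p1 | p2) & (~p2 | p1)) | p1   (eliminate ->)
≡ ~(~p1 | p2) | ~(~p2 | p1) | p1   (De Morgan)
≡ (~~p1 & ~p2) | ~(~p2 | p1) | p1   (De Morgan)
≡ (p1 & ~p2) | ~(~p2 | p1) | p1   (double negation)
≡ (p1 & ~p2) | (~~p2 & ~p1) | p1   (De Morgan)
≡ (p1 & ~p2) | (p2 & ~p1) | p1   (double negation)
≡ (p1 | p2 | p1) & (p1 | ~p1 | p1) & (~p2 | p2 | p1) & (~p2 | ~p1 | p1)   (distribute | over &)
≡ p1 | p2   (simplify)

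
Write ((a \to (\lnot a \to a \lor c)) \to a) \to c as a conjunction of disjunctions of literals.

((a \to (\lnot a \to a \lor c)) \to a) \to c
= \lnot ((a \to (\lnot a \to a \lor c)) \to a) \lor c   [eliminate \to]
= \lnot (\lnot (a \to (\lnot a \to a \lor c)) \lor a) \lor c   [eliminate \to]
= \lnot (\lnot (\lnot a \lor (\lnot a \to a \lor c)) \lor a) \lor c   [eliminate \to]
= \lnot (\lnot (\lnot a \lor \lnot \lnot a \lor a \lor c) \lor a) \lor c   [eliminate \to]
= \lnot \lnot (\lnot a \lor \lnot \lnot a \lor a \lor c) \land \lnot a \lor c   [De Morgan]
= (\lnot a \lor \lnot \lnot a \lor a \lor c) \land \lnot a \lor c   [double negation]
= (\lnot a \lor a \lor a \lor c) \land \lnot a \lor c   [double negation]
= (\lnot a \lor a \lor a \lor c \lor c) \land (\lnot a \lor c)   [distribute \lor over \land]
= \lnot a \lor c   [simplify]

\lnot a \lor c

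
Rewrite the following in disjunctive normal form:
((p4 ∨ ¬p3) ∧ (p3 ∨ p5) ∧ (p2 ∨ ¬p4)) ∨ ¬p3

((p4 ∨ ¬p3) ∧ (p3 ∨ p5) ∧ (p2 ∨ ¬p4)) ∨ ¬p3
≡ (p4 ∧ p3 ∧ p2) ∨ (p4 ∧ p3 ∧ ¬p4) ∨ (p4 ∧ p5 ∧ p2) ∨ (p4 ∧ p5 ∧ ¬p4) ∨ (¬p3 ∧ p3 ∧ p2) ∨ (¬p3 ∧ p3 ∧ ¬p4) ∨ (¬p3 ∧ p5 ∧ p2) ∨ (¬p3 ∧ p5 ∧ ¬p4) ∨ ¬p3   [distribute ∧ over ∨]
≡ (p4 ∧ p3 ∧ p2) ∨ (p4 ∧ p5 ∧ p2) ∨ ¬p3   [simplify]

(p4 ∧ p3 ∧ p2) ∨ (p4 ∧ p5 ∧ p2) ∨ ¬p3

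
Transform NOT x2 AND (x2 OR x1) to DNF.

NOT x2 AND x1

NOT x2 AND (x2 OR x1)
= (NOT x2 AND x2) OR (NOT x2 AND x1)   (distribute AND over OR)
= NOT x2 AND x1   (simplify)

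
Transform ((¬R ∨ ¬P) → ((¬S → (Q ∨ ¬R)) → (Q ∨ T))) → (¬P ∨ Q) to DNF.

((¬R ∨ ¬P) → ((¬S → (Q ∨ ¬R)) → (Q ∨ T))) → (¬P ∨ Q)
⇔ ¬((¬R ∨ ¬P) → ((¬S → (Q ∨ ¬R)) → (Q ∨ T))) ∨ ¬P ∨ Q   — eliminate →
⇔ ¬(¬(¬R ∨ ¬P) ∨ ((¬S → (Q ∨ ¬R)) → (Q ∨ T))) ∨ ¬P ∨ Q   — eliminate →
⇔ ¬(¬(¬R ∨ ¬P) ∨ ¬(¬S → (Q ∨ ¬R)) ∨ Q ∨ T) ∨ ¬P ∨ Q   — eliminate →
⇔ ¬(¬(¬R ∨ ¬P) ∨ ¬(¬¬S ∨ Q ∨ ¬R) ∨ Q ∨ T) ∨ ¬P ∨ Q   — eliminate →
⇔ (¬¬(¬R ∨ ¬P) ∧ ¬¬(¬¬S ∨ Q ∨ ¬R) ∧ ¬Q ∧ ¬T) ∨ ¬P ∨ Q   — De Morgan
⇔ ((¬R ∨ ¬P) ∧ ¬¬(¬¬S ∨ Q ∨ ¬R) ∧ ¬Q ∧ ¬T) ∨ ¬P ∨ Q   — double negation
⇔ ((¬R ∨ ¬P) ∧ (¬¬S ∨ Q ∨ ¬R) ∧ ¬Q ∧ ¬T) ∨ ¬P ∨ Q   — double negation
⇔ ((¬R ∨ ¬P) ∧ (S ∨ Q ∨ ¬R) ∧ ¬Q ∧ ¬T) ∨ ¬P ∨ Q   — double negation
⇔ (¬R ∧ S ∧ ¬Q ∧ ¬T) ∨ (¬R ∧ Q ∧ ¬Q ∧ ¬T) ∨ (¬R ∧ ¬R ∧ ¬Q ∧ ¬T) ∨ (¬P ∧ S ∧ ¬Q ∧ ¬T) ∨ (¬P ∧ Q ∧ ¬Q ∧ ¬T) ∨ (¬P ∧ ¬R ∧ ¬Q ∧ ¬T) ∨ ¬P ∨ Q   — distribute ∧ over ∨
⇔ (¬R ∧ ¬Q ∧ ¬T) ∨ ¬P ∨ Q   — simplify

(¬R ∧ ¬Q ∧ ¬T) ∨ ¬P ∨ Q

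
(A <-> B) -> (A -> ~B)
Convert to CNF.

~B | ~A

(A <-> B) -> (A -> ~B)
= ~(A <-> B) | (A -> ~B)   — eliminate ->
= ~((A -> B) & (B -> A)) | (A -> ~B)   — eliminate <->
= ~((~A | B) & (B -> A)) | (A -> ~B)   — eliminate ->
= ~((~A | B) & (~B | A)) | (A -> ~B)   — eliminate ->
= ~((~A | B) & (~B | A)) | ~A | ~B   — eliminate ->
= ~(~A | B) | ~(~B | A) | ~A | ~B   — De Morgan
= (~~A & ~B) | ~(~B | A) | ~A | ~B   — De Morgan
= (A & ~B) | ~(~B | A) | ~A | ~B   — double negation
= (A & ~B) | (~~B & ~A) | ~A | ~B   — De Morgan
= (A & ~B) | (B & ~A) | ~A | ~B   — double negation
= (A | B | ~A | ~B) & (A | ~A | ~A | ~B) & (~B | B | ~A | ~B) & (~B | ~A | ~A | ~B)   — distribute | over &
= ~B | ~A   — simplify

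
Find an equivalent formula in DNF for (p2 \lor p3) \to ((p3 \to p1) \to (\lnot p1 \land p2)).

(\lnot p2 \land \lnot p3) \lor (p3 \land \lnot p1) \lor (\lnot p1 \land p2)

(p2 \lor p3) \to ((p3 \to p1) \to (\lnot p1 \land p2))
⇔ \lnot (p2 \lor p3) \lor ((p3 \to p1) \to (\lnot p1 \land p2))   [eliminate \to]
⇔ \lnot (p2 \lor p3) \lor \lnot (p3 \to p1) \lor (\lnot p1 \land p2)   [eliminate \to]
⇔ \lnot (p2 \lor p3) \lor \lnot (\lnot p3 \lor p1) \lor (\lnot p1 \land p2)   [eliminate \to]
⇔ (\lnot p2 \land \lnot p3) \lor \lnot (\lnot p3 \lor p1) \lor (\lnot p1 \land p2)   [De Morgan]
⇔ (\lnot p2 \land \lnot p3) \lor (\lnot \lnot p3 \land \lnot p1) \lor (\lnot p1 \land p2)   [De Morgan]
⇔ (\lnot p2 \land \lnot p3) \lor (p3 \land \lnot p1) \lor (\lnot p1 \land p2)   [double negation]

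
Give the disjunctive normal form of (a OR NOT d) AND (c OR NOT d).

(a OR NOT d) AND (c OR NOT d)
≡ (a AND c) OR (a AND NOT d) OR (NOT d AND c) OR (NOT d AND NOT d)
≡ (a AND c) OR NOT d

(a AND c) OR NOT d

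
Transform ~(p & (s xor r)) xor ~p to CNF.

(~p | ~s | r) & (~p | ~r | s) & p

~(p & (s xor r)) xor ~p
⇔ (~(p & (s xor r)) | ~p) & ~(~(p & (s xor r)) & ~p)
⇔ (~(p & (s | r) & ~(s & r)) | ~p) & ~(~(p & (s xor r)) & ~p)
⇔ (~(p & (s | r) & ~(s & r)) | ~p) & ~(~(p & (s | r) & ~(s & r)) & ~p)
⇔ (~p | ~(s | r) | ~~(s & r) | ~p) & ~(~(p & (s | r) & ~(s & r)) & ~p)
⇔ (~p | (~s & ~r) | ~~(s & r) | ~p) & ~(~(p & (s | r) & ~(s & r)) & ~p)
⇔ (~p | (~s & ~r) | (s & r) | ~p) & ~(~(p & (s | r) & ~(s & r)) & ~p)
⇔ (~p | (~s & ~r) | (s & r) | ~p) & (~~(p & (s | r) & ~(s & r)) | ~~p)
⇔ (~p | (~s & ~r) | (s & r) | ~p) & ((p & (s | r) & ~(s & r)) | ~~p)
⇔ (~p | (~s & ~r) | (s & r) | ~p) & ((p & (s | r) & (~s | ~r)) | ~~p)
⇔ (~p | (~s & ~r) | (s & r) | ~p) & ((p & (s | r) & (~s | ~r)) | p)
⇔ (~p | ~s | s | ~p) & (~p | ~s | r | ~p) & (~p | ~r | s | ~p) & (~p | ~r | r | ~p) & (p | p) & (s | r | p) & (~s | ~r | p)
⇔ (~p | ~s | r) & (~p | ~r | s) & p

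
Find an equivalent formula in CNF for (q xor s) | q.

(q xor s) | q
= ((q | s) & ~(q & s)) | q   [expand xor]
= ((q | s) & (~q | ~s)) | q   [De Morgan]
= (q | s | q) & (~q | ~s | q)   [distribute | over &]
= q | s   [simplify]

q | s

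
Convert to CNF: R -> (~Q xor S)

R -> (~Q xor S)
⇔ ~R | (~Q xor S)
⇔ ~R | ((~Q | S) & ~(~Q & S))
⇔ ~R | ((~Q | S) & (~~Q | ~S))
⇔ ~R | ((~Q | S) & (Q | ~S))
⇔ (~R | ~Q | S) & (~R | Q | ~S)

(~R | ~Q | S) & (~R | Q | ~S)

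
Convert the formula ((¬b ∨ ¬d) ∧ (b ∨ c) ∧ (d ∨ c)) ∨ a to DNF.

((¬b ∨ ¬d) ∧ (b ∨ c) ∧ (d ∨ c)) ∨ a
≡ (¬b ∧ b ∧ d) ∨ (¬b ∧ b ∧ c) ∨ (¬b ∧ c ∧ d) ∨ (¬b ∧ c ∧ c) ∨ (¬d ∧ b ∧ d) ∨ (¬d ∧ b ∧ c) ∨ (¬d ∧ c ∧ d) ∨ (¬d ∧ c ∧ c) ∨ a
≡ (¬b ∧ c) ∨ (¬d ∧ c) ∨ a

(¬b ∧ c) ∨ (¬d ∧ c) ∨ a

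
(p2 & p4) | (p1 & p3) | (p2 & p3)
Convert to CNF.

(p2 & p4) | (p1 & p3) | (p2 & p3)
≡ (p2 | p1 | p2) & (p2 | p1 | p3) & (p2 | p3 | p2) & (p2 | p3 | p3) & (p4 | p1 | p2) & (p4 | p1 | p3) & (p4 | p3 | p2) & (p4 | p3 | p3)
≡ (p2 | p1) & (p2 | p3) & (p4 | p3)

(p2 | p1) & (p2 | p3) & (p4 | p3)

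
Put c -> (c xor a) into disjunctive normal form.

~c | (c & ~a)

c -> (c xor a)
= ~c | (c xor a)
= ~c | (c & ~a) | (~c & a)
= ~c | (c & ~a)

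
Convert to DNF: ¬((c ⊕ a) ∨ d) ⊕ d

(¬c ∧ ¬a ∧ ¬d) ∨ (a ∧ c ∧ ¬d) ∨ d

¬((c ⊕ a) ∨ d) ⊕ d
⇔ (¬((c ⊕ a) ∨ d) ∧ ¬d) ∨ (¬¬((c ⊕ a) ∨ d) ∧ d)
⇔ (¬((c ∧ ¬a) ∨ (¬c ∧ a) ∨ d) ∧ ¬d) ∨ (¬¬((c ⊕ a) ∨ d) ∧ d)
⇔ (¬((c ∧ ¬a) ∨ (¬c ∧ a) ∨ d) ∧ ¬d) ∨ (¬¬((c ∧ ¬a) ∨ (¬c ∧ a) ∨ d) ∧ d)
⇔ (¬(c ∧ ¬a) ∧ ¬(¬c ∧ a) ∧ ¬d ∧ ¬d) ∨ (¬¬((c ∧ ¬a) ∨ (¬c ∧ a) ∨ d) ∧ d)
⇔ ((¬c ∨ ¬¬a) ∧ ¬(¬c ∧ a) ∧ ¬d ∧ ¬d) ∨ (¬¬((c ∧ ¬a) ∨ (¬c ∧ a) ∨ d) ∧ d)
⇔ ((¬c ∨ a) ∧ ¬(¬c ∧ a) ∧ ¬d ∧ ¬d) ∨ (¬¬((c ∧ ¬a) ∨ (¬c ∧ a) ∨ d) ∧ d)
⇔ ((¬c ∨ a) ∧ (¬¬c ∨ ¬a) ∧ ¬d ∧ ¬d) ∨ (¬¬((c ∧ ¬a) ∨ (¬c ∧ a) ∨ d) ∧ d)
⇔ ((¬c ∨ a) ∧ (c ∨ ¬a) ∧ ¬d ∧ ¬d) ∨ (¬¬((c ∧ ¬a) ∨ (¬c ∧ a) ∨ d) ∧ d)
⇔ ((¬c ∨ a) ∧ (c ∨ ¬a) ∧ ¬d ∧ ¬d) ∨ (((c ∧ ¬a) ∨ (¬c ∧ a) ∨ d) ∧ d)
⇔ (¬c ∧ c ∧ ¬d ∧ ¬d) ∨ (¬c ∧ ¬a ∧ ¬d ∧ ¬d) ∨ (a ∧ c ∧ ¬d ∧ ¬d) ∨ (a ∧ ¬a ∧ ¬d ∧ ¬d) ∨ (c ∧ ¬a ∧ d) ∨ (¬c ∧ a ∧ d) ∨ (d ∧ d)
⇔ (¬c ∧ ¬a ∧ ¬d) ∨ (a ∧ c ∧ ¬d) ∨ d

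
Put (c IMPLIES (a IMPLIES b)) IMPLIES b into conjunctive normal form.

(c IMPLIES (a IMPLIES b)) IMPLIES b
≡ NOT (c IMPLIES (a IMPLIES b)) OR b   [eliminate IMPLIES]
≡ NOT (NOT c OR (a IMPLIES b)) OR b   [eliminate IMPLIES]
≡ NOT (NOT c OR NOT a OR b) OR b   [eliminate IMPLIES]
≡ (NOT NOT c AND NOT NOT a AND NOT b) OR b   [De Morgan]
≡ (c AND NOT NOT a AND NOT b) OR b   [double negation]
≡ (c AND a AND NOT b) OR b   [double negation]
≡ (c OR b) AND (a OR b) AND (NOT b OR b)   [distribute OR over AND]
≡ (c OR b) AND (a OR b)   [simplify]

(c OR b) AND (a OR b)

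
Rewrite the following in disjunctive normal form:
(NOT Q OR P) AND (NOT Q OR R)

NOT Q OR (P AND R)

(NOT Q OR P) AND (NOT Q OR R)
≡ (NOT Q AND NOT Q) OR (NOT Q AND R) OR (P AND NOT Q) OR (P AND R)   — distribute AND over OR
≡ NOT Q OR (P AND R)   — simplify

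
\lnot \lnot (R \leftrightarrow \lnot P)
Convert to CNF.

(\lnot R \lor \lnot P) \land (P \lor R)

\lnot \lnot (R \leftrightarrow \lnot P)
= \lnot \lnot ((R \to \lnot P) \land (\lnot P \to R))   [eliminate \leftrightarrow]
= \lnot \lnot ((\lnot R \lor \lnot P) \land (\lnot P \to R))   [eliminate \to]
= \lnot \lnot ((\lnot R \lor \lnot P) \land (\lnot \lnot P \lor R))   [eliminate \to]
= (\lnot R \lor \lnot P) \land (\lnot \lnot P \lor R)   [double negation]
= (\lnot R \lor \lnot P) \land (P \lor R)   [double negation]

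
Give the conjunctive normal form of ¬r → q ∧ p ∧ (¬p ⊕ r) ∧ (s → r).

(r ∨ q) ∧ (r ∨ p) ∧ (r ∨ ¬p) ∧ (r ∨ ¬s)

¬r → q ∧ p ∧ (¬p ⊕ r) ∧ (s → r)
≡ ¬¬r ∨ q ∧ p ∧ (¬p ⊕ r) ∧ (s → r)   [eliminate →]
≡ ¬¬r ∨ q ∧ p ∧ (¬p ∨ r) ∧ ¬(¬p ∧ r) ∧ (s → r)   [expand ⊕]
≡ ¬¬r ∨ q ∧ p ∧ (¬p ∨ r) ∧ ¬(¬p ∧ r) ∧ (¬s ∨ r)   [eliminate →]
≡ r ∨ q ∧ p ∧ (¬p ∨ r) ∧ ¬(¬p ∧ r) ∧ (¬s ∨ r)   [double negation]
≡ r ∨ q ∧ p ∧ (¬p ∨ r) ∧ (¬¬p ∨ ¬r) ∧ (¬s ∨ r)   [De Morgan]
≡ r ∨ q ∧ p ∧ (¬p ∨ r) ∧ (p ∨ ¬r) ∧ (¬s ∨ r)   [double negation]
≡ (r ∨ q) ∧ (r ∨ p) ∧ (r ∨ ¬p ∨ r) ∧ (r ∨ p ∨ ¬r) ∧ (r ∨ ¬s ∨ r)   [distribute ∨ over ∧]
≡ (r ∨ q) ∧ (r ∨ p) ∧ (r ∨ ¬p) ∧ (r ∨ ¬s)   [simplify]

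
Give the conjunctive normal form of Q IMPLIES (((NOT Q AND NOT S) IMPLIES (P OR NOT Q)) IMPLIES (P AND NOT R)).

Q IMPLIES (((NOT Q AND NOT S) IMPLIES (P OR NOT Q)) IMPLIES (P AND NOT R))
⇔ NOT Q OR (((NOT Q AND NOT S) IMPLIES (P OR NOT Q)) IMPLIES (P AND NOT R))   [eliminate IMPLIES]
⇔ NOT Q OR NOT ((NOT Q AND NOT S) IMPLIES (P OR NOT Q)) OR (P AND NOT R)   [eliminate IMPLIES]
⇔ NOT Q OR NOT (NOT (NOT Q AND NOT S) OR P OR NOT Q) OR (P AND NOT R)   [eliminate IMPLIES]
⇔ NOT Q OR (NOT NOT (NOT Q AND NOT S) AND NOT P AND NOT NOT Q) OR (P AND NOT R)   [De Morgan]
⇔ NOT Q OR (NOT Q AND NOT S AND NOT P AND NOT NOT Q) OR (P AND NOT R)   [double negation]
⇔ NOT Q OR (NOT Q AND NOT S AND NOT P AND Q) OR (P AND NOT R)   [double negation]
⇔ (NOT Q OR NOT Q OR P) AND (NOT Q OR NOT Q OR NOT R) AND (NOT Q OR NOT S OR P) AND (NOT Q OR NOT S OR NOT R) AND (NOT Q OR NOT P OR P) AND (NOT Q OR NOT P OR NOT R) AND (NOT Q OR Q OR P) AND (NOT Q OR Q OR NOT R)   [distribute OR over AND]
⇔ (NOT Q OR P) AND (NOT Q OR NOT R)   [simplify]

(NOT Q OR P) AND (NOT Q OR NOT R)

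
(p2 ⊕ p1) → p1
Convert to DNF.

(¬p2 ∧ ¬p1) ∨ p1

(p2 ⊕ p1) → p1
≡ ¬(p2 ⊕ p1) ∨ p1   — eliminate →
≡ ¬((p2 ∧ ¬p1) ∨ (¬p2 ∧ p1)) ∨ p1   — expand ⊕
≡ (¬(p2 ∧ ¬p1) ∧ ¬(¬p2 ∧ p1)) ∨ p1   — De Morgan
≡ ((¬p2 ∨ ¬¬p1) ∧ ¬(¬p2 ∧ p1)) ∨ p1   — De Morgan
≡ ((¬p2 ∨ p1) ∧ ¬(¬p2 ∧ p1)) ∨ p1   — double negation
≡ ((¬p2 ∨ p1) ∧ (¬¬p2 ∨ ¬p1)) ∨ p1   — De Morgan
≡ ((¬p2 ∨ p1) ∧ (p2 ∨ ¬p1)) ∨ p1   — double negation
≡ (¬p2 ∧ p2) ∨ (¬p2 ∧ ¬p1) ∨ (p1 ∧ p2) ∨ (p1 ∧ ¬p1) ∨ p1   — distribute ∧ over ∨
≡ (¬p2 ∧ ¬p1) ∨ p1   — simplify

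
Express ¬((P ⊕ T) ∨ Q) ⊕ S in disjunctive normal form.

(¬P ∧ ¬T ∧ ¬Q ∧ ¬S) ∨ (T ∧ P ∧ ¬Q ∧ ¬S) ∨ (P ∧ ¬T ∧ S) ∨ (¬P ∧ T ∧ S) ∨ (Q ∧ S)

¬((P ⊕ T) ∨ Q) ⊕ S
≡ (¬((P ⊕ T) ∨ Q) ∧ ¬S) ∨ (¬¬((P ⊕ T) ∨ Q) ∧ S)   [expand ⊕]
≡ (¬((P ∧ ¬T) ∨ (¬P ∧ T) ∨ Q) ∧ ¬S) ∨ (¬¬((P ⊕ T) ∨ Q) ∧ S)   [expand ⊕]
≡ (¬((P ∧ ¬T) ∨ (¬P ∧ T) ∨ Q) ∧ ¬S) ∨ (¬¬((P ∧ ¬T) ∨ (¬P ∧ T) ∨ Q) ∧ S)   [expand ⊕]
≡ (¬(P ∧ ¬T) ∧ ¬(¬P ∧ T) ∧ ¬Q ∧ ¬S) ∨ (¬¬((P ∧ ¬T) ∨ (¬P ∧ T) ∨ Q) ∧ S)   [De Morgan]
≡ ((¬P ∨ ¬¬T) ∧ ¬(¬P ∧ T) ∧ ¬Q ∧ ¬S) ∨ (¬¬((P ∧ ¬T) ∨ (¬P ∧ T) ∨ Q) ∧ S)   [De Morgan]
≡ ((¬P ∨ T) ∧ ¬(¬P ∧ T) ∧ ¬Q ∧ ¬S) ∨ (¬¬((P ∧ ¬T) ∨ (¬P ∧ T) ∨ Q) ∧ S)   [double negation]
≡ ((¬P ∨ T) ∧ (¬¬P ∨ ¬T) ∧ ¬Q ∧ ¬S) ∨ (¬¬((P ∧ ¬T) ∨ (¬P ∧ T) ∨ Q) ∧ S)   [De Morgan]
≡ ((¬P ∨ T) ∧ (P ∨ ¬T) ∧ ¬Q ∧ ¬S) ∨ (¬¬((P ∧ ¬T) ∨ (¬P ∧ T) ∨ Q) ∧ S)   [double negation]
≡ ((¬P ∨ T) ∧ (P ∨ ¬T) ∧ ¬Q ∧ ¬S) ∨ (((P ∧ ¬T) ∨ (¬P ∧ T) ∨ Q) ∧ S)   [double negation]
≡ (¬P ∧ P ∧ ¬Q ∧ ¬S) ∨ (¬P ∧ ¬T ∧ ¬Q ∧ ¬S) ∨ (T ∧ P ∧ ¬Q ∧ ¬S) ∨ (T ∧ ¬T ∧ ¬Q ∧ ¬S) ∨ (P ∧ ¬T ∧ S) ∨ (¬P ∧ T ∧ S) ∨ (Q ∧ S)   [distribute ∧ over ∨]
≡ (¬P ∧ ¬T ∧ ¬Q ∧ ¬S) ∨ (T ∧ P ∧ ¬Q ∧ ¬S) ∨ (P ∧ ¬T ∧ S) ∨ (¬P ∧ T ∧ S) ∨ (Q ∧ S)   [simplify]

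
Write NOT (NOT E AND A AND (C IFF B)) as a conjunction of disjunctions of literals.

NOT (NOT E AND A AND (C IFF B))
≡ NOT (NOT E AND A AND (C IMPLIES B) AND (B IMPLIES C))
≡ NOT (NOT E AND A AND (NOT C OR B) AND (B IMPLIES C))
≡ NOT (NOT E AND A AND (NOT C OR B) AND (NOT B OR C))
≡ NOT NOT E OR NOT A OR NOT (NOT C OR B) OR NOT (NOT B OR C)
≡ E OR NOT A OR NOT (NOT C OR B) OR NOT (NOT B OR C)
≡ E OR NOT A OR (NOT NOT C AND NOT B) OR NOT (NOT B OR C)
≡ E OR NOT A OR (C AND NOT B) OR NOT (NOT B OR C)
≡ E OR NOT A OR (C AND NOT B) OR (NOT NOT B AND NOT C)
≡ E OR NOT A OR (C AND NOT B) OR (B AND NOT C)
≡ (E OR NOT A OR C OR B) AND (E OR NOT A OR C OR NOT C) AND (E OR NOT A OR NOT B OR B) AND (E OR NOT A OR NOT B OR NOT C)
≡ (E OR NOT A OR C OR B) AND (E OR NOT A OR NOT B OR NOT C)

(E OR NOT A OR C OR B) AND (E OR NOT A OR NOT B OR NOT C)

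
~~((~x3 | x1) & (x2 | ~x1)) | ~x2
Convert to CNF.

~x3 | x1 | ~x2

~~((~x3 | x1) & (x2 | ~x1)) | ~x2
≡ ((~x3 | x1) & (x2 | ~x1)) | ~x2   (double negation)
≡ (~x3 | x1 | ~x2) & (x2 | ~x1 | ~x2)   (distribute | over &)
≡ ~x3 | x1 | ~x2   (simplify)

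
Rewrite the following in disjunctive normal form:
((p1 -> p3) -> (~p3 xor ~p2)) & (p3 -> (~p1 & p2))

(p1 & ~p3) | (~p3 & p2)

((p1 -> p3) -> (~p3 xor ~p2)) & (p3 -> (~p1 & p2))
⇔ (~(p1 -> p3) | (~p3 xor ~p2)) & (p3 -> (~p1 & p2))   (eliminate ->)
⇔ (~(~p1 | p3) | (~p3 xor ~p2)) & (p3 -> (~p1 & p2))   (eliminate ->)
⇔ (~(~p1 | p3) | (~p3 & ~~p2) | (~~p3 & ~p2)) & (p3 -> (~p1 & p2))   (expand xor)
⇔ (~(~p1 | p3) | (~p3 & ~~p2) | (~~p3 & ~p2)) & (~p3 | (~p1 & p2))   (eliminate ->)
⇔ ((~~p1 & ~p3) | (~p3 & ~~p2) | (~~p3 & ~p2)) & (~p3 | (~p1 & p2))   (De Morgan)
⇔ ((p1 & ~p3) | (~p3 & ~~p2) | (~~p3 & ~p2)) & (~p3 | (~p1 & p2))   (double negation)
⇔ ((p1 & ~p3) | (~p3 & p2) | (~~p3 & ~p2)) & (~p3 | (~p1 & p2))   (double negation)
⇔ ((p1 & ~p3) | (~p3 & p2) | (p3 & ~p2)) & (~p3 | (~p1 & p2))   (double negation)
⇔ (p1 & ~p3 & ~p3) | (p1 & ~p3 & ~p1 & p2) | (~p3 & p2 & ~p3) | (~p3 & p2 & ~p1 & p2) | (p3 & ~p2 & ~p3) | (p3 & ~p2 & ~p1 & p2)   (distribute & over |)
⇔ (p1 & ~p3) | (~p3 & p2)   (simplify)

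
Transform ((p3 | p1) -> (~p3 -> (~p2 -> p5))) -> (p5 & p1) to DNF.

((p3 | p1) -> (~p3 -> (~p2 -> p5))) -> (p5 & p1)
⇔ ~((p3 | p1) -> (~p3 -> (~p2 -> p5))) | (p5 & p1)
⇔ ~(~(p3 | p1) | (~p3 -> (~p2 -> p5))) | (p5 & p1)
⇔ ~(~(p3 | p1) | ~~p3 | (~p2 -> p5)) | (p5 & p1)
⇔ ~(~(p3 | p1) | ~~p3 | ~~p2 | p5) | (p5 & p1)
⇔ (~~(p3 | p1) & ~~~p3 & ~~~p2 & ~p5) | (p5 & p1)
⇔ ((p3 | p1) & ~~~p3 & ~~~p2 & ~p5) | (p5 & p1)
⇔ ((p3 | p1) & ~p3 & ~~~p2 & ~p5) | (p5 & p1)
⇔ ((p3 | p1) & ~p3 & ~p2 & ~p5) | (p5 & p1)
⇔ (p3 & ~p3 & ~p2 & ~p5) | (p1 & ~p3 & ~p2 & ~p5) | (p5 & p1)
⇔ (p1 & ~p3 & ~p2 & ~p5) | (p5 & p1)

(p1 & ~p3 & ~p2 & ~p5) | (p5 & p1)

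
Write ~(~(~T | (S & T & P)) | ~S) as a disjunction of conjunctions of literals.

(~T & S) | (S & T & P)

~(~(~T | (S & T & P)) | ~S)
≡ ~~(~T | (S & T & P)) & ~~S   — De Morgan
≡ (~T | (S & T & P)) & ~~S   — double negation
≡ (~T | (S & T & P)) & S   — double negation
≡ (~T & S) | (S & T & P & S)   — distribute & over |
≡ (~T & S) | (S & T & P)   — simplify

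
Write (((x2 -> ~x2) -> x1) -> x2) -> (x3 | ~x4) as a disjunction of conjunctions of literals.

(((x2 -> ~x2) -> x1) -> x2) -> (x3 | ~x4)
⇔ ~(((x2 -> ~x2) -> x1) -> x2) | x3 | ~x4   (eliminate ->)
⇔ ~(~((x2 -> ~x2) -> x1) | x2) | x3 | ~x4   (eliminate ->)
⇔ ~(~(~(x2 -> ~x2) | x1) | x2) | x3 | ~x4   (eliminate ->)
⇔ ~(~(~(~x2 | ~x2) | x1) | x2) | x3 | ~x4   (eliminate ->)
⇔ (~~(~(~x2 | ~x2) | x1) & ~x2) | x3 | ~x4   (De Morgan)
⇔ ((~(~x2 | ~x2) | x1) & ~x2) | x3 | ~x4   (double negation)
⇔ (((~~x2 & ~~x2) | x1) & ~x2) | x3 | ~x4   (De Morgan)
⇔ (((x2 & ~~x2) | x1) & ~x2) | x3 | ~x4   (double negation)
⇔ (((x2 & x2) | x1) & ~x2) | x3 | ~x4   (double negation)
⇔ (x2 & x2 & ~x2) | (x1 & ~x2) | x3 | ~x4   (distribute & over |)
⇔ (x1 & ~x2) | x3 | ~x4   (simplify)

(x1 & ~x2) | x3 | ~x4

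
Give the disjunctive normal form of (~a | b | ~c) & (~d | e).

(~a | b | ~c) & (~d | e)
≡ (~a & ~d) | (~a & e) | (b & ~d) | (b & e) | (~c & ~d) | (~c & e)   [distribute & over |]

(~a & ~d) | (~a & e) | (b & ~d) | (b & e) | (~c & ~d) | (~c & e)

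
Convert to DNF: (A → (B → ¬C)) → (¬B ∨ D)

(A ∧ B ∧ C) ∨ ¬B ∨ D

(A → (B → ¬C)) → (¬B ∨ D)
= ¬(A → (B → ¬C)) ∨ ¬B ∨ D   [eliminate →]
= ¬(¬A ∨ (B → ¬C)) ∨ ¬B ∨ D   [eliminate →]
= ¬(¬A ∨ ¬B ∨ ¬C) ∨ ¬B ∨ D   [eliminate →]
= (¬¬A ∧ ¬¬B ∧ ¬¬C) ∨ ¬B ∨ D   [De Morgan]
= (A ∧ ¬¬B ∧ ¬¬C) ∨ ¬B ∨ D   [double negation]
= (A ∧ B ∧ ¬¬C) ∨ ¬B ∨ D   [double negation]
= (A ∧ B ∧ C) ∨ ¬B ∨ D   [double negation]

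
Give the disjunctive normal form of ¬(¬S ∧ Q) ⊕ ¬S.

S ∨ ¬S ∧ Q

¬(¬S ∧ Q) ⊕ ¬S
≡ ¬(¬S ∧ Q) ∧ ¬¬S ∨ ¬¬(¬S ∧ Q) ∧ ¬S
≡ (¬¬S ∨ ¬Q) ∧ ¬¬S ∨ ¬¬(¬S ∧ Q) ∧ ¬S
≡ (S ∨ ¬Q) ∧ ¬¬S ∨ ¬¬(¬S ∧ Q) ∧ ¬S
≡ (S ∨ ¬Q) ∧ S ∨ ¬¬(¬S ∧ Q) ∧ ¬S
≡ (S ∨ ¬Q) ∧ S ∨ ¬S ∧ Q ∧ ¬S
≡ S ∧ S ∨ ¬Q ∧ S ∨ ¬S ∧ Q ∧ ¬S
≡ S ∨ ¬S ∧ Q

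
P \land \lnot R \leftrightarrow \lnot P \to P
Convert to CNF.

\lnot P \lor \lnot R

P \land \lnot R \leftrightarrow \lnot P \to P
= (P \land \lnot R \to (\lnot P \to P)) \land ((\lnot P \to P) \to P \land \lnot R)
= (\lnot (P \land \lnot R) \lor (\lnot P \to P)) \land ((\lnot P \to P) \to P \land \lnot R)
= (\lnot (P \land \lnot R) \lor \lnot \lnot P \lor P) \land ((\lnot P \to P) \to P \land \lnot R)
= (\lnot (P \land \lnot R) \lor \lnot \lnot P \lor P) \land (\lnot (\lnot P \to P) \lor P \land \lnot R)
= (\lnot (P \land \lnot R) \lor \lnot \lnot P \lor P) \land (\lnot (\lnot \lnot P \lor P) \lor P \land \lnot R)
= (\lnot P \lor \lnot \lnot R \lor \lnot \lnot P \lor P) \land (\lnot (\lnot \lnot P \lor P) \lor P \land \lnot R)
= (\lnot P \lor R \lor \lnot \lnot P \lor P) \land (\lnot (\lnot \lnot P \lor P) \lor P \land \lnot R)
= (\lnot P \lor R \lor P \lor P) \land (\lnot (\lnot \lnot P \lor P) \lor P \land \lnot R)
= (\lnot P \lor R \lor P \lor P) \land (\lnot \lnot \lnot P \land \lnot P \lor P \land \lnot R)
= (\lnot P \lor R \lor P \lor P) \land (\lnot P \land \lnot P \lor P \land \lnot R)
= (\lnot P \lor R \lor P \lor P) \land (\lnot P \lor P) \land (\lnot P \lor \lnot R) \land (\lnot P \lor P) \land (\lnot P \lor \lnot R)
= \lnot P \lor \lnot R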